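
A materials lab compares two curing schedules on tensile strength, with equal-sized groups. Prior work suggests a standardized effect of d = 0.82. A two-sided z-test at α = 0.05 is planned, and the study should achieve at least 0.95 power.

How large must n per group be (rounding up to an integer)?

For power 0.95 need Φ(δ − z_{0.025}) = 0.95, so δ = z_{0.025} + z_{0.05} = 1.960 + 1.645 = 3.605.
(Ignoring the negligible lower-tail rejection probability gives the usual closed-form inversion.)
δ = d·√(n/2) ⇒ n = 2(δ/d)² = 2 × (3.605 / 0.82)² = 38.65.
Round up to the next whole unit.

n = 39 per group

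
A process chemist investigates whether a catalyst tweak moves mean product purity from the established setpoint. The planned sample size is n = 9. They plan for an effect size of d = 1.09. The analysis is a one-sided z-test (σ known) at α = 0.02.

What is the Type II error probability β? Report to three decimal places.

Noncentrality parameter: δ = d·√n = 1.09 × √9 = 3.2700
Critical value for a one-sided test at α = 0.02: z_α = 2.054.
Power = Φ(δ − 2.054) = Φ(1.216) = 0.8881.
Type II error: β = 1 − power = 1 − 0.8881 = 0.1119.

β ≈ 0.112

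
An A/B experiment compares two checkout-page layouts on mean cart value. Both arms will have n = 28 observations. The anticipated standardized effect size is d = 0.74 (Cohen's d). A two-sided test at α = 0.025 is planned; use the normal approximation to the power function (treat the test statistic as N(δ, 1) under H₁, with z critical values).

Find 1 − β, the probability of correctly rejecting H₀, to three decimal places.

Power ≈ 0.701

Noncentrality parameter: δ = d·√(n/2) = 0.74 × √(28/2) = 2.7688
Two-sided α = 0.025 → critical value z_{0.0125} = 2.241.
Power = Φ(δ − 2.241) + Φ(−δ − 2.241) = Φ(0.527) + Φ(-5.010) = 0.7011 + 0.0000 = 0.7011.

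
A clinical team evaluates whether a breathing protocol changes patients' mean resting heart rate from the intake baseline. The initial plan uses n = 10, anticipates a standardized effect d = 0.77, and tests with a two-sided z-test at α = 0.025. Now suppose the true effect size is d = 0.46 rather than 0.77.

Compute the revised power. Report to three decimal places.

Power ≈ 0.216

With d = 0.46: δ = d·√n = 0.46 × √10 = 1.4546. Critical value z_{0.0125} = 2.241.
Revised power = Φ(δ − 2.241) + Φ(−δ − 2.241) = Φ(-0.787) + Φ(-3.696) = 0.2157 + 0.0001 = 0.2158.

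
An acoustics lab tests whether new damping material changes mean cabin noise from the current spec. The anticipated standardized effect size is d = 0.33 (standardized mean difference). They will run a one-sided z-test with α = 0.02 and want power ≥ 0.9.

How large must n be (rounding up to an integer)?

n = 103

For power 0.9 need Φ(δ − z_{0.02}) = 0.9, so δ = z_{0.02} + z_{0.10} = 2.054 + 1.282 = 3.335.
δ = d·√n ⇒ n = (δ/d)² = (3.335 / 0.33)² = 102.15.
Round up to the next whole unit.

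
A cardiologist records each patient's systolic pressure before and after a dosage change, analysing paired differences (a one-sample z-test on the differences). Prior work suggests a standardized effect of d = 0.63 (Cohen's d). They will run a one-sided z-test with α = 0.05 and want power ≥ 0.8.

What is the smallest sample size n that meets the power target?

For power 0.8 need Φ(δ − z_{0.05}) = 0.8, so δ = z_{0.05} + z_{0.20} = 1.645 + 0.842 = 2.486.
δ = d·√n ⇒ n = (δ/d)² = (2.486 / 0.63)² = 15.58.
Round up to the next whole unit.

n = 16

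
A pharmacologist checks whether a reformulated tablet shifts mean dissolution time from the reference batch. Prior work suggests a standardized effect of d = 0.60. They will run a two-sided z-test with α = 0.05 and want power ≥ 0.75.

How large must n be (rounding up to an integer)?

For power 0.75 need Φ(δ − z_{0.025}) = 0.75, so δ = z_{0.025} + z_{0.25} = 1.960 + 0.674 = 2.634.
(For δ > 0 the lower-tail rejection region contributes negligibly to power, so the one-term inversion is standard.)
δ = d·√n ⇒ n = (δ/d)² = (2.634 / 0.60)² = 19.28.
Rounding up, n = 20.

n = 20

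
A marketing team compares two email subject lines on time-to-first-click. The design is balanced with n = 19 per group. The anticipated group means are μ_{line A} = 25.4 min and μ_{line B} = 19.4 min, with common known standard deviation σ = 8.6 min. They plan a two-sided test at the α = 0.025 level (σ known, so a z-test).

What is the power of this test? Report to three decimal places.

Standardized effect: d = |μ_{line A} − μ_{line B}| / σ = |25.4 − 19.4| / 8.6 = 0.6977
Noncentrality parameter: δ = d·√(n/2) = 0.6977 × √(19/2) = 2.1504
Critical value for a two-sided test at α = 0.025: z_{α/2} = 2.241.
Power = Φ(δ − 2.241) + Φ(−δ − 2.241) = Φ(-0.091) + Φ(-4.392) = 0.4637 + 0.0000 = 0.4637.

Power ≈ 0.464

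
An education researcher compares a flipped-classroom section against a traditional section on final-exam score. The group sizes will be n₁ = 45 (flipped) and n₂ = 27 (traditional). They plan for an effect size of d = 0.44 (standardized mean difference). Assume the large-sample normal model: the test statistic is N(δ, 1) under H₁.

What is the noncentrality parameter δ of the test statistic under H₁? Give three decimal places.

δ = d / √(1/n₁ + 1/n₂) = 0.44 / √(1/45 + 1/27) = 1.8075

δ ≈ 1.807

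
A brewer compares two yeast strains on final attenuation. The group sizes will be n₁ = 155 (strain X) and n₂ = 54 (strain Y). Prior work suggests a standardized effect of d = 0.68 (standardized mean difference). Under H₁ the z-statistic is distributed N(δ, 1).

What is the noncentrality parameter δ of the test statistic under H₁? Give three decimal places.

The noncentrality parameter scales effect size by the design's sample-size factor: δ = d / √(1/n₁ + 1/n₂) = 0.68 / √(1/155 + 1/54) = 4.3033

δ ≈ 4.303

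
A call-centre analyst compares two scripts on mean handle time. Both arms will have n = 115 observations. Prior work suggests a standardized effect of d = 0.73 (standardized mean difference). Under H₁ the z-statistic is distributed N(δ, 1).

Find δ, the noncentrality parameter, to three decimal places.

δ = d·√(n/2) = 0.73 × √(115/2) = 5.5355

δ ≈ 5.535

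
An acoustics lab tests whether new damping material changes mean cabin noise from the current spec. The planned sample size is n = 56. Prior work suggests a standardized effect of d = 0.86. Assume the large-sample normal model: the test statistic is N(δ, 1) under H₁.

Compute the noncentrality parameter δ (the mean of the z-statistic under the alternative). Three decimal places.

The noncentrality parameter scales effect size by the design's sample-size factor: δ = d·√n = 0.86 × √56 = 6.4357

δ ≈ 6.436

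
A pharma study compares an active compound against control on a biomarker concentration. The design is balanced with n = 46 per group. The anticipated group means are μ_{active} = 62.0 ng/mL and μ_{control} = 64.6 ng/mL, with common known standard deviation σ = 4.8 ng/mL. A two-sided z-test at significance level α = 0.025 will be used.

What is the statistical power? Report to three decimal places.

Standardized effect: d = |μ_{active} − μ_{control}| / σ = |62.0 − 64.6| / 4.8 = 0.5417
Noncentrality parameter: δ = d·√(n/2) = 0.5417 × √(46/2) = 2.5977
Two-sided α = 0.025 → critical value z_{0.0125} = 2.241.
Power = Φ(δ − 2.241) + Φ(−δ − 2.241) = Φ(0.356) + Φ(-4.839) = 0.6392 + 0.0000 = 0.6392.

Power ≈ 0.639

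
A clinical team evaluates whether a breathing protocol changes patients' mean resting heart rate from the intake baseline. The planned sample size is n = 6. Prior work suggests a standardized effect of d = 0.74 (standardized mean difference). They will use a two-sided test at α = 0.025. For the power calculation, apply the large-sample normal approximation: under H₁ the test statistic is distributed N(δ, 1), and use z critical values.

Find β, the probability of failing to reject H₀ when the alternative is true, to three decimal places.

β ≈ 0.666

Noncentrality parameter: δ = d·√n = 0.74 × √6 = 1.8126
Critical value for a two-sided test at α = 0.025: z_{α/2} = 2.241.
Power = Φ(δ − 2.241) + Φ(−δ − 2.241) = Φ(-0.429) + Φ(-4.054) = 0.3340 + 0.0000 = 0.3341.
Type II error: β = 1 − power = 1 − 0.3341 = 0.6659.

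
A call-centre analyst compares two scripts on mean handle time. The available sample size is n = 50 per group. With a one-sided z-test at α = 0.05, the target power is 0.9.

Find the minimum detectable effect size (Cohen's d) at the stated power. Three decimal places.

Need Φ(δ − 1.645) = 0.9, so δ = 1.645 + 1.282 = 2.926.
δ = d·√(n/2) ⇒ d = δ/√(n/2) = 2.926/√(50/2) = 0.5853.

d ≈ 0.585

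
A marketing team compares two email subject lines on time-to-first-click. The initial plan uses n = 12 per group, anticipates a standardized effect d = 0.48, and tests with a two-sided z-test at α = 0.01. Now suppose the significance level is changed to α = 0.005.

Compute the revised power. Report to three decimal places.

δ = d·√(n/2) = 0.48 × √(12/2) = 1.1758 (unchanged). New critical value: z_{0.0025} = 2.807.
Revised power = Φ(δ − 2.807) + Φ(−δ − 2.807) = Φ(-1.631) + Φ(-3.983) = 0.0514 + 0.0000 = 0.0514.

Power ≈ 0.051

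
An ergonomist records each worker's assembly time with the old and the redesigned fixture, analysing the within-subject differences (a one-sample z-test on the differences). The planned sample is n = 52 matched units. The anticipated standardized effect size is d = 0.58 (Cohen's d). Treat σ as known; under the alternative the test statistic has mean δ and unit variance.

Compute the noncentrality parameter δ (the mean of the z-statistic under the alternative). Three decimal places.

The noncentrality parameter scales effect size by the design's sample-size factor: δ = d·√n = 0.58 × √52 = 4.1824

δ ≈ 4.182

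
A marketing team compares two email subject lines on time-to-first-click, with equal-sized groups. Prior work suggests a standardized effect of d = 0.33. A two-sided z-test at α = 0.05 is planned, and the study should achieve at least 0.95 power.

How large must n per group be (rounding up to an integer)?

For power 0.95 need Φ(δ − z_{0.025}) = 0.95, so δ = z_{0.025} + z_{0.05} = 1.960 + 1.645 = 3.605.
(The Φ(−δ − z_{α/2}) term is vanishingly small for δ > 0 and is dropped in the standard sample-size formula.)
δ = d·√(n/2) ⇒ n = 2(δ/d)² = 2 × (3.605 / 0.33)² = 238.65.
Rounding up, n = 239 per group.

n = 239 per group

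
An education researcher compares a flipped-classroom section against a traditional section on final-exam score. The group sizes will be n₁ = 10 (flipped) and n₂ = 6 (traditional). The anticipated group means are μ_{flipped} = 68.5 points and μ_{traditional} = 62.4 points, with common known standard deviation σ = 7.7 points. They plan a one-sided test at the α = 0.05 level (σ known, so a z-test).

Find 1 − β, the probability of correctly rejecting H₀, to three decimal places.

Power ≈ 0.456

Standardized effect: d = |μ_{flipped} − μ_{traditional}| / σ = |68.5 − 62.4| / 7.7 = 0.7922
Noncentrality parameter: δ = d / √(1/n₁ + 1/n₂) = 0.7922 / √(1/10 + 1/6) = 1.5341
One-sided α = 0.05 → critical value z_{0.05} = 1.645.
Power = Φ(δ − 1.645) = Φ(-0.111) = 0.4559.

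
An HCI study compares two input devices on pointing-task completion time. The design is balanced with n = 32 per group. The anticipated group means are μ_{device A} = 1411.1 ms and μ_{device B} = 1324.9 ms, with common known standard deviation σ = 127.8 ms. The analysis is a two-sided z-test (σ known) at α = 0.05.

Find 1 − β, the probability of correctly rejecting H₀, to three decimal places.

Standardized effect: d = |μ_{device A} − μ_{device B}| / σ = |1411.1 − 1324.9| / 127.8 = 0.6745
Noncentrality parameter: δ = d·√(n/2) = 0.6745 × √(32/2) = 2.6980
Two-sided α = 0.05 → critical value z_{0.025} = 1.960.
Power = Φ(δ − 1.960) + Φ(−δ − 1.960) = Φ(0.738) + Φ(-4.658) = 0.7697 + 0.0000 = 0.7697.

Power ≈ 0.770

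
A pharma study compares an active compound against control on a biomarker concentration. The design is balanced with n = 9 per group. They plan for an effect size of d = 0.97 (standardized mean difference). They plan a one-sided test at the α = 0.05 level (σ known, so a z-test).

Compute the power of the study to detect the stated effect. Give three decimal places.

Noncentrality parameter: δ = d·√(n/2) = 0.97 × √(9/2) = 2.0577
One-sided α = 0.05 → critical value z_{0.05} = 1.645.
Power = P(Z > 1.645 − δ) = Φ(0.413) = 0.6601.

Power ≈ 0.660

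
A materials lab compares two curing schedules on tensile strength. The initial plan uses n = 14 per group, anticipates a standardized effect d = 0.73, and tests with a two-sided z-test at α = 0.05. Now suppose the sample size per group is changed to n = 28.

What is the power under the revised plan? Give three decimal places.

With n = 28 per group: δ = d·√(n/2) = 0.73 × √(28/2) = 2.7314. Critical value z_{0.025} = 1.960.
Revised power = Φ(δ − 1.960) + Φ(−δ − 1.960) = Φ(0.771) + Φ(-4.691) = 0.7798 + 0.0000 = 0.7798.

Power ≈ 0.780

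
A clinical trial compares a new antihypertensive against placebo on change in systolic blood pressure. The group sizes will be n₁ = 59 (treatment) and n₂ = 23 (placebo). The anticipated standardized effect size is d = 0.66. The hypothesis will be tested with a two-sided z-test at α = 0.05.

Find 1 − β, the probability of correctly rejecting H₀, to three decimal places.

Power ≈ 0.766

Noncentrality parameter: δ = d / √(1/n₁ + 1/n₂) = 0.66 / √(1/59 + 1/23) = 2.6849
Critical value for a two-sided test at α = 0.05: z_{α/2} = 1.960.
Power = Φ(δ − 1.960) + Φ(−δ − 1.960) = Φ(0.725) + Φ(-4.645) = 0.7658 + 0.0000 = 0.7658.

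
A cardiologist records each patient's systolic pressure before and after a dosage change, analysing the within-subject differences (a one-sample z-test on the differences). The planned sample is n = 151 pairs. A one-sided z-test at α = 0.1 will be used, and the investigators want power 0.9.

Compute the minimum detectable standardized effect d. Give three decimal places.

Required noncentrality: δ = z_{0.1} + z_{0.10} = 1.282 + 1.282 = 2.563.
δ = d·√n ⇒ d = δ/√n = 2.563/√151 = 0.2086.

d ≈ 0.209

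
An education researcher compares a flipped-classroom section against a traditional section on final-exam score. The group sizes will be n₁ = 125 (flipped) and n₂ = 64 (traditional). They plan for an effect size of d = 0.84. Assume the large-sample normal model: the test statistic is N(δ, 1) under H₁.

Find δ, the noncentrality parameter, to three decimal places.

δ ≈ 5.465

δ = d / √(1/n₁ + 1/n₂) = 0.84 / √(1/125 + 1/64) = 5.4650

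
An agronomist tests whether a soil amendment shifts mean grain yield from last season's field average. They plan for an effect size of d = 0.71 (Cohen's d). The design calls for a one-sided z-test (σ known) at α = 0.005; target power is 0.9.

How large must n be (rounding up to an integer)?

For power 0.9 need Φ(δ − z_{0.005}) = 0.9, so δ = z_{0.005} + z_{0.10} = 2.576 + 1.282 = 3.857.
δ = d·√n ⇒ n = (δ/d)² = (3.857 / 0.71)² = 29.52.
Round up to the next whole unit.

n = 30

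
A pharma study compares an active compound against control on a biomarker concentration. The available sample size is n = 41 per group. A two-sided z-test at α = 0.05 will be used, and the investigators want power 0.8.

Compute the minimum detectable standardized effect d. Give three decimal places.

d ≈ 0.619

Need Φ(δ − 1.960) = 0.8, so δ = 1.960 + 0.842 = 2.802.
(Lower-tail contribution to power is negligible for δ > 0.)
δ = d·√(n/2) ⇒ d = δ/√(n/2) = 2.802/√(41/2) = 0.6188.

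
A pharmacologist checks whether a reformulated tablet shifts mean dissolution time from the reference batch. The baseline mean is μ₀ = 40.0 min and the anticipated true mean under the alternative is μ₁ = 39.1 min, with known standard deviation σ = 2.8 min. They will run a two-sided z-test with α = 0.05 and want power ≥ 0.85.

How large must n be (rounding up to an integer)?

Standardized effect: d = |μ₁ − μ₀| / σ = |39.1 − 40.0| / 2.8 = 0.3214
Set Φ(δ − 1.960) = 0.85; then δ − 1.960 = Φ⁻¹(0.85) = 1.036, giving δ = 2.996.
(The Φ(−δ − z_{α/2}) term is vanishingly small for δ > 0 and is dropped in the standard sample-size formula.)
δ = d·√n ⇒ n = (δ/d)² = (2.996 / 0.3214)² = 86.90.
Round up to the next whole unit.

n = 87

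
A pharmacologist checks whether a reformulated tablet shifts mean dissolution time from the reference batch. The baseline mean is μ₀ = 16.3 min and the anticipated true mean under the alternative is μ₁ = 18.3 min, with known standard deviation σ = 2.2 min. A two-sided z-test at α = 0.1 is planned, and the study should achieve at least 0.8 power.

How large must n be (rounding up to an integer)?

n = 8

Standardized effect: d = |μ₁ − μ₀| / σ = |18.3 − 16.3| / 2.2 = 0.9091
For power 0.8 need Φ(δ − z_{0.05}) = 0.8, so δ = z_{0.05} + z_{0.20} = 1.645 + 0.842 = 2.486.
(For δ > 0 the lower-tail rejection region contributes negligibly to power, so the one-term inversion is standard.)
δ = d·√n ⇒ n = (δ/d)² = (2.486 / 0.9091)² = 7.48.
Rounding up, n = 8.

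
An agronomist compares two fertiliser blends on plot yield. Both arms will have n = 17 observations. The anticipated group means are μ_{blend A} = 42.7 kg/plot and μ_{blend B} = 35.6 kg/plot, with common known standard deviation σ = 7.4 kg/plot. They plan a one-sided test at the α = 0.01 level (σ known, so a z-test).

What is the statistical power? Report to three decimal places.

Standardized effect: d = |μ_{blend A} − μ_{blend B}| / σ = |42.7 − 35.6| / 7.4 = 0.9595
Noncentrality parameter: δ = d·√(n/2) = 0.9595 × √(17/2) = 2.7973
Critical value for a one-sided test at α = 0.01: z_α = 2.326.
Power = P(Z > 2.326 − δ) = Φ(0.471) = 0.6812.

Power ≈ 0.681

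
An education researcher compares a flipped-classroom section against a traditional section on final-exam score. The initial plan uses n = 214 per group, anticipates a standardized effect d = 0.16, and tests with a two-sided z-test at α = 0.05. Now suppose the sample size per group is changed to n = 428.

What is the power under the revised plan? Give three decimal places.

Power ≈ 0.648

With n = 428 per group: δ = d·√(n/2) = 0.16 × √(428/2) = 2.3406. Critical value z_{0.025} = 1.960.
Revised power = Φ(δ − 1.960) + Φ(−δ − 1.960) = Φ(0.381) + Φ(-4.301) = 0.6483 + 0.0000 = 0.6483.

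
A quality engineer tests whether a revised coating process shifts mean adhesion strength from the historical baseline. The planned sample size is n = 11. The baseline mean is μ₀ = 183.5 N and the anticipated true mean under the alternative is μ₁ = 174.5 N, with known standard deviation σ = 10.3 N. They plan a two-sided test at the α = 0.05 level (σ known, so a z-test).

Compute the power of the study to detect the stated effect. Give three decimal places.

Power ≈ 0.826

Standardized effect: d = |μ₁ − μ₀| / σ = |174.5 − 183.5| / 10.3 = 0.8738
Noncentrality parameter: δ = d·√n = 0.8738 × √11 = 2.8980
Critical value for a two-sided test at α = 0.05: z_{α/2} = 1.960.
Power = Φ(δ − 1.960) + Φ(−δ − 1.960) = Φ(0.938) + Φ(-4.858) = 0.8259 + 0.0000 = 0.8259.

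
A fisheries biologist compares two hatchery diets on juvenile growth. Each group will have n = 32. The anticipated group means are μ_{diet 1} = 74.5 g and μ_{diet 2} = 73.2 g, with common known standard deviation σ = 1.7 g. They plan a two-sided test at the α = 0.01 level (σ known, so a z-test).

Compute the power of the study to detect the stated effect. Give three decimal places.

Power ≈ 0.685

Standardized effect: d = |μ_{diet 1} − μ_{diet 2}| / σ = |74.5 − 73.2| / 1.7 = 0.7647
Noncentrality parameter: δ = d·√(n/2) = 0.7647 × √(32/2) = 3.0588
Critical value for a two-sided test at α = 0.01: z_{α/2} = 2.576.
Power = Φ(δ − 2.576) + Φ(−δ − 2.576) = Φ(0.483) + Φ(-5.635) = 0.6855 + 0.0000 = 0.6855.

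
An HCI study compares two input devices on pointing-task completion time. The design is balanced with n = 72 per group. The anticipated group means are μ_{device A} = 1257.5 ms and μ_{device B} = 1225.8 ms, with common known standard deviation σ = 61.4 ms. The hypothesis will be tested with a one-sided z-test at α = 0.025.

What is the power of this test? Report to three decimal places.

Power ≈ 0.872

Standardized effect: d = |μ_{device A} − μ_{device B}| / σ = |1257.5 − 1225.8| / 61.4 = 0.5163
Noncentrality parameter: δ = d·√(n/2) = 0.5163 × √(72/2) = 3.0977
Critical value for a one-sided test at α = 0.025: z_α = 1.960.
Power = P(Z > 1.960 − δ) = Φ(1.138) = 0.8724.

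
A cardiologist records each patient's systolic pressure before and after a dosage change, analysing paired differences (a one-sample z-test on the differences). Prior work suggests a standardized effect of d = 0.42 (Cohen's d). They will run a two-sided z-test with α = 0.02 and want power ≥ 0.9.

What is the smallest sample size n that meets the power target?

n = 74

Set Φ(δ − 2.326) = 0.9; then δ − 2.326 = Φ⁻¹(0.9) = 1.282, giving δ = 3.608.
(Ignoring the negligible lower-tail rejection probability gives the usual closed-form inversion.)
δ = d·√n ⇒ n = (δ/d)² = (3.608 / 0.42)² = 73.79.
Round up to the next whole unit.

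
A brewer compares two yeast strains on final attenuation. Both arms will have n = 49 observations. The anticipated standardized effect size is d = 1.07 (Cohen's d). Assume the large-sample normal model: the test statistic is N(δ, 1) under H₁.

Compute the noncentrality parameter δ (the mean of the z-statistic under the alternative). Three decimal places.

The noncentrality parameter scales effect size by the design's sample-size factor: δ = d·√(n/2) = 1.07 × √(49/2) = 5.2962

δ ≈ 5.296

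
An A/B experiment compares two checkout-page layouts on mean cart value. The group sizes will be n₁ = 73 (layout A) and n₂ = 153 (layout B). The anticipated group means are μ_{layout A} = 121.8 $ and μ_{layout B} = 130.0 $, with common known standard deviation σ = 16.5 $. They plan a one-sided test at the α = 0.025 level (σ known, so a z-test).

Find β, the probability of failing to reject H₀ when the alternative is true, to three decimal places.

Standardized effect: d = |μ_{layout A} − μ_{layout B}| / σ = |121.8 − 130.0| / 16.5 = 0.4970
Noncentrality parameter: δ = d / √(1/n₁ + 1/n₂) = 0.4970 / √(1/73 + 1/153) = 3.4937
Critical value for a one-sided test at α = 0.025: z_α = 1.960.
Power = Φ(δ − 1.960) = Φ(1.534) = 0.9374.
Type II error: β = 1 − power = 1 − 0.9374 = 0.0626.

β ≈ 0.063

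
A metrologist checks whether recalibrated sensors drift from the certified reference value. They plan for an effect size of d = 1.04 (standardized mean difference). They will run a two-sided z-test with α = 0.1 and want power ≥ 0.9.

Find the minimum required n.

For power 0.9 need Φ(δ − z_{0.05}) = 0.9, so δ = z_{0.05} + z_{0.10} = 1.645 + 1.282 = 2.926.
(For δ > 0 the lower-tail rejection region contributes negligibly to power, so the one-term inversion is standard.)
δ = d·√n ⇒ n = (δ/d)² = (2.926 / 1.04)² = 7.92.
Rounding up, n = 8.

n = 8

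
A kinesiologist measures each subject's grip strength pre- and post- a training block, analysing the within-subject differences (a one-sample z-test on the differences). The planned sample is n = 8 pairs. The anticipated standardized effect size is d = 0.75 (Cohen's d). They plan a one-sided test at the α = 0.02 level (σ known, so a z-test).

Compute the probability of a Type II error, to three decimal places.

Noncentrality parameter: δ = d·√n = 0.75 × √8 = 2.1213
Critical value for a one-sided test at α = 0.02: z_α = 2.054.
Power = P(Z > 2.054 − δ) = Φ(0.068) = 0.5269.
Type II error: β = 1 − power = 1 − 0.5269 = 0.4731.

β ≈ 0.473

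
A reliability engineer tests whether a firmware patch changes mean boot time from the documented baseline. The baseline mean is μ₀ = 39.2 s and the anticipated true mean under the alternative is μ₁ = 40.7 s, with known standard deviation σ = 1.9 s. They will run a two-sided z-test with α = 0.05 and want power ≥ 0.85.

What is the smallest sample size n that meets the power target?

Standardized effect: d = |μ₁ − μ₀| / σ = |40.7 − 39.2| / 1.9 = 0.7895
For power 0.85 need Φ(δ − z_{0.025}) = 0.85, so δ = z_{0.025} + z_{0.15} = 1.960 + 1.036 = 2.996.
(The Φ(−δ − z_{α/2}) term is vanishingly small for δ > 0 and is dropped in the standard sample-size formula.)
δ = d·√n ⇒ n = (δ/d)² = (2.996 / 0.7895)² = 14.41.
Round up to the next whole unit.

n = 15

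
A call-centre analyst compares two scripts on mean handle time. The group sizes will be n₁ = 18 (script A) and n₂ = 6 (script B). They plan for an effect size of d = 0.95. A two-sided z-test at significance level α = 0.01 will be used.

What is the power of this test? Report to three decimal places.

Noncentrality parameter: δ = d / √(1/n₁ + 1/n₂) = 0.95 / √(1/18 + 1/6) = 2.0153
Critical value for a two-sided test at α = 0.01: z_{α/2} = 2.576.
Power = Φ(δ − 2.576) + Φ(−δ − 2.576) = Φ(-0.561) + Φ(-4.591) = 0.2875 + 0.0000 = 0.2875.

Power ≈ 0.288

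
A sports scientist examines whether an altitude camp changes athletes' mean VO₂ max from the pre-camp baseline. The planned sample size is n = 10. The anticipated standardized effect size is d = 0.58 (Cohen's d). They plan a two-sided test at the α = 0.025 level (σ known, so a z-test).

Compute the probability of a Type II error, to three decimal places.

β ≈ 0.658

Noncentrality parameter: δ = d·√n = 0.58 × √10 = 1.8341
Two-sided α = 0.025 → critical value z_{0.0125} = 2.241.
Power = Φ(δ − 2.241) + Φ(−δ − 2.241) = Φ(-0.407) + Φ(-4.076) = 0.3419 + 0.0000 = 0.3419.
Type II error: β = 1 − power = 1 − 0.3419 = 0.6581.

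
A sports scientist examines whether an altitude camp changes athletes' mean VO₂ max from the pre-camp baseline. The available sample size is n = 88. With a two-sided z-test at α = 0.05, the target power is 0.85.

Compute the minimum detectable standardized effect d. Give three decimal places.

d ≈ 0.319

Required noncentrality: δ = z_{0.025} + z_{0.15} = 1.960 + 1.036 = 2.996.
(The second rejection-region term Φ(−δ − z_{α/2}) is negligible and dropped.)
δ = d·√n ⇒ d = δ/√n = 2.996/√88 = 0.3194.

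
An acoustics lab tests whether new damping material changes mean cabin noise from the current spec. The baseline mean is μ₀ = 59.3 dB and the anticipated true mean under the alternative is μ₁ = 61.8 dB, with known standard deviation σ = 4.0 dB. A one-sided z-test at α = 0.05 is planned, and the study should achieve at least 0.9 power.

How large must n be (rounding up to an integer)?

Standardized effect: d = |μ₁ − μ₀| / σ = |61.8 − 59.3| / 4.0 = 0.6250
For power 0.9 need Φ(δ − z_{0.05}) = 0.9, so δ = z_{0.05} + z_{0.10} = 1.645 + 1.282 = 2.926.
δ = d·√n ⇒ n = (δ/d)² = (2.926 / 0.6250)² = 21.92.
Round up to the next whole unit.

n = 22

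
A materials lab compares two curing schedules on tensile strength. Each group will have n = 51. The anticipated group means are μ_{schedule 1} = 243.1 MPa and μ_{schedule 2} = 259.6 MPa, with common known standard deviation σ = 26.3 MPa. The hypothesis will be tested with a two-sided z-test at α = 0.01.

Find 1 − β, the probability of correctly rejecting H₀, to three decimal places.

Standardized effect: d = |μ_{schedule 1} − μ_{schedule 2}| / σ = |243.1 − 259.6| / 26.3 = 0.6274
Noncentrality parameter: δ = d·√(n/2) = 0.6274 × √(51/2) = 3.1681
Two-sided α = 0.01 → critical value z_{0.005} = 2.576.
Power = Φ(δ − 2.576) + Φ(−δ − 2.576) = Φ(0.592) + Φ(-5.744) = 0.7232 + 0.0000 = 0.7232.

Power ≈ 0.723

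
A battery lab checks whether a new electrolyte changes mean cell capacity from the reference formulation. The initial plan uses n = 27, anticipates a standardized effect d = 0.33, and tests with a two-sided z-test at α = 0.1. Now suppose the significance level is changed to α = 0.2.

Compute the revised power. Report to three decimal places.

Power ≈ 0.669

δ = d·√n = 0.33 × √27 = 1.7147 (unchanged). New critical value: z_{0.1} = 1.282.
Revised power = Φ(δ − 1.282) + Φ(−δ − 1.282) = Φ(0.433) + Φ(-2.996) = 0.6676 + 0.0014 = 0.6689.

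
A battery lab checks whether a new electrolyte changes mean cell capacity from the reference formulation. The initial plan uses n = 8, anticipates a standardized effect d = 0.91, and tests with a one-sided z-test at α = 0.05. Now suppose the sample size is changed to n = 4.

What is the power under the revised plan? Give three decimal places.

Power ≈ 0.570

With n = 4: δ = d·√n = 0.91 × √4 = 1.8200. Critical value z_{0.05} = 1.645.
Revised power = Φ(δ − 1.645) = Φ(0.175) = 0.5695.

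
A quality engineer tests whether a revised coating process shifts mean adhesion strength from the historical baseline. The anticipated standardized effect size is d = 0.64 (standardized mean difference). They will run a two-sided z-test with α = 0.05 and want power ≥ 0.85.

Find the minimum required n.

n = 22

Set Φ(δ − 1.960) = 0.85; then δ − 1.960 = Φ⁻¹(0.85) = 1.036, giving δ = 2.996.
(Ignoring the negligible lower-tail rejection probability gives the usual closed-form inversion.)
δ = d·√n ⇒ n = (δ/d)² = (2.996 / 0.64)² = 21.92.
Rounding up, n = 22.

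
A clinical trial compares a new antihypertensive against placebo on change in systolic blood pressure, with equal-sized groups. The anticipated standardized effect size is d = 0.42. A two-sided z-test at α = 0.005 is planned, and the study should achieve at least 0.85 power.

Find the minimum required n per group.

Set Φ(δ − 2.807) = 0.85; then δ − 2.807 = Φ⁻¹(0.85) = 1.036, giving δ = 3.843.
(Ignoring the negligible lower-tail rejection probability gives the usual closed-form inversion.)
δ = d·√(n/2) ⇒ n = 2(δ/d)² = 2 × (3.843 / 0.42)² = 167.49.
Rounding up, n = 168 per group.

n = 168 per group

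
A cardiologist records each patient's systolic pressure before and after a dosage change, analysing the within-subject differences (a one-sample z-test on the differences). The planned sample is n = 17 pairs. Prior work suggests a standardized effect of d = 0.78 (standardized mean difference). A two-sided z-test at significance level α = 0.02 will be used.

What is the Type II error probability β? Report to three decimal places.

Noncentrality parameter: δ = d·√n = 0.78 × √17 = 3.2160
Critical value for a two-sided test at α = 0.02: z_{α/2} = 2.326.
Power = Φ(δ − 2.326) + Φ(−δ − 2.326) = Φ(0.890) + Φ(-5.542) = 0.8132 + 0.0000 = 0.8132.
Type II error: β = 1 − power = 1 − 0.8132 = 0.1868.

β ≈ 0.187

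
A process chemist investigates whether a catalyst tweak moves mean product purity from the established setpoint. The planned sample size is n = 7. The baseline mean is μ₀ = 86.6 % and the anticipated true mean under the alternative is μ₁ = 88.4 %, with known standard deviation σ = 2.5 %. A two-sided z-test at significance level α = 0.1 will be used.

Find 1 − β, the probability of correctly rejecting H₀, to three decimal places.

Standardized effect: d = |μ₁ − μ₀| / σ = |88.4 − 86.6| / 2.5 = 0.7200
Noncentrality parameter: δ = d·√n = 0.7200 × √7 = 1.9049
Two-sided α = 0.1 → critical value z_{0.05} = 1.645.
Power = Φ(δ − 1.645) + Φ(−δ − 1.645) = Φ(0.260) + Φ(-3.550) = 0.6026 + 0.0002 = 0.6028.

Power ≈ 0.603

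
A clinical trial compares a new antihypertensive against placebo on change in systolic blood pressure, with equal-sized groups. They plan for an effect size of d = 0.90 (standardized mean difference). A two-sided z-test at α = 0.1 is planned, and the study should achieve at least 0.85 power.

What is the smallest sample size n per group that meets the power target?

n = 18 per group

For power 0.85 need Φ(δ − z_{0.05}) = 0.85, so δ = z_{0.05} + z_{0.15} = 1.645 + 1.036 = 2.681.
(The Φ(−δ − z_{α/2}) term is vanishingly small for δ > 0 and is dropped in the standard sample-size formula.)
δ = d·√(n/2) ⇒ n = 2(δ/d)² = 2 × (2.681 / 0.90)² = 17.75.
Rounding up, n = 18 per group.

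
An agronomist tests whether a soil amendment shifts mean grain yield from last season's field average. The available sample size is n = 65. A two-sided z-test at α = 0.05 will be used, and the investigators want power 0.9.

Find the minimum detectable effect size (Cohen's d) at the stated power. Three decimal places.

Required noncentrality: δ = z_{0.025} + z_{0.10} = 1.960 + 1.282 = 3.242.
(Lower-tail contribution to power is negligible for δ > 0.)
δ = d·√n ⇒ d = δ/√n = 3.242/√65 = 0.4021.

d ≈ 0.402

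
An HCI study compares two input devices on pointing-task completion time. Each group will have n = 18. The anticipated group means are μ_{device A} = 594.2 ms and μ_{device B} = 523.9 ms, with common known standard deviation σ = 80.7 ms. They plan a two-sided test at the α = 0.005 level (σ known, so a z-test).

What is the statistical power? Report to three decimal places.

Standardized effect: d = |μ_{device A} − μ_{device B}| / σ = |594.2 − 523.9| / 80.7 = 0.8711
Noncentrality parameter: δ = d·√(n/2) = 0.8711 × √(18/2) = 2.6134
Critical value for a two-sided test at α = 0.005: z_{α/2} = 2.807.
Power = Φ(δ − 2.807) + Φ(−δ − 2.807) = Φ(-0.194) + Φ(-5.420) = 0.4232 + 0.0000 = 0.4232.

Power ≈ 0.423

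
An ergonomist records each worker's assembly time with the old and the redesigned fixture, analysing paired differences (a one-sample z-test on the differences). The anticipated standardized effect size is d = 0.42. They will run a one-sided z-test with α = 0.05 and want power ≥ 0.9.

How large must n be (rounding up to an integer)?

n = 49

Set Φ(δ − 1.645) = 0.9; then δ − 1.645 = Φ⁻¹(0.9) = 1.282, giving δ = 2.926.
δ = d·√n ⇒ n = (δ/d)² = (2.926 / 0.42)² = 48.55.
Rounding up, n = 49.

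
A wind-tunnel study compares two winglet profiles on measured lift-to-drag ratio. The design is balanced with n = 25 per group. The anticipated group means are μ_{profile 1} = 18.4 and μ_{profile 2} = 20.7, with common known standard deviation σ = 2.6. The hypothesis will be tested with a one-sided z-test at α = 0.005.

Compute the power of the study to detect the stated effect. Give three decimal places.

Standardized effect: d = |μ_{profile 1} − μ_{profile 2}| / σ = |18.4 − 20.7| / 2.6 = 0.8846
Noncentrality parameter: δ = d·√(n/2) = 0.8846 × √(25/2) = 3.1276
Critical value for a one-sided test at α = 0.005: z_α = 2.576.
Power = Φ(δ − 2.576) = Φ(0.552) = 0.7094.

Power ≈ 0.709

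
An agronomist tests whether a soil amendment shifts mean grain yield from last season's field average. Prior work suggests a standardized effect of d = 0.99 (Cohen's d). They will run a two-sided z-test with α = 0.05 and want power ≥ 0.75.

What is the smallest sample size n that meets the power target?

n = 8

For power 0.75 need Φ(δ − z_{0.025}) = 0.75, so δ = z_{0.025} + z_{0.25} = 1.960 + 0.674 = 2.634.
(For δ > 0 the lower-tail rejection region contributes negligibly to power, so the one-term inversion is standard.)
δ = d·√n ⇒ n = (δ/d)² = (2.634 / 0.99)² = 7.08.
Rounding up, n = 8.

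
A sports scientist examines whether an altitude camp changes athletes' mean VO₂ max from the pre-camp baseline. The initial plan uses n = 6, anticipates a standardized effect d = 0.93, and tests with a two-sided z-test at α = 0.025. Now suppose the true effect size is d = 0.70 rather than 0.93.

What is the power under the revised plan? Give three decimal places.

With d = 0.70: δ = d·√n = 0.70 × √6 = 1.7146. Critical value z_{0.0125} = 2.241.
Revised power = Φ(δ − 2.241) + Φ(−δ − 2.241) = Φ(-0.527) + Φ(-3.956) = 0.2992 + 0.0000 = 0.2992.

Power ≈ 0.299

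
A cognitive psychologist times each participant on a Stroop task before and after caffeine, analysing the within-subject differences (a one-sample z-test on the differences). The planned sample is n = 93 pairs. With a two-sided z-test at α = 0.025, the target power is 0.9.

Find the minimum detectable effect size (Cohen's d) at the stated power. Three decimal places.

Required noncentrality: δ = z_{0.0125} + z_{0.10} = 2.241 + 1.282 = 3.523.
(The second rejection-region term Φ(−δ − z_{α/2}) is negligible and dropped.)
δ = d·√n ⇒ d = δ/√n = 3.523/√93 = 0.3653.

d ≈ 0.365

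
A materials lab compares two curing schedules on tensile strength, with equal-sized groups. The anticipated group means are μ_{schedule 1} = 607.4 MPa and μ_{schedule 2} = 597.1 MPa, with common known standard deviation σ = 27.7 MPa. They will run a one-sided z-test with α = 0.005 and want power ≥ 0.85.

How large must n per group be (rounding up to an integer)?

Standardized effect: d = |μ_{schedule 1} − μ_{schedule 2}| / σ = |607.4 − 597.1| / 27.7 = 0.3718
Set Φ(δ − 2.576) = 0.85; then δ − 2.576 = Φ⁻¹(0.85) = 1.036, giving δ = 3.612.
δ = d·√(n/2) ⇒ n = 2(δ/d)² = 2 × (3.612 / 0.3718)² = 188.74.
Round up to the next whole unit.

n = 189 per group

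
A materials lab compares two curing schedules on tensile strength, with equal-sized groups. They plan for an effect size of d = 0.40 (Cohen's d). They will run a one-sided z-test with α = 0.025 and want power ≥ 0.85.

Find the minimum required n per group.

n = 113 per group

Set Φ(δ − 1.960) = 0.85; then δ − 1.960 = Φ⁻¹(0.85) = 1.036, giving δ = 2.996.
δ = d·√(n/2) ⇒ n = 2(δ/d)² = 2 × (2.996 / 0.40)² = 112.23.
Rounding up, n = 113 per group.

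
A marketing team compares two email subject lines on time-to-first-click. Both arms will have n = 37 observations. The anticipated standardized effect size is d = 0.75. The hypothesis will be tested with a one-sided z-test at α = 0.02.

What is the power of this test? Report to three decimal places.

Noncentrality parameter: δ = d·√(n/2) = 0.75 × √(37/2) = 3.2259
One-sided α = 0.02 → critical value z_{0.02} = 2.054.
Power = P(Z > 2.054 − δ) = Φ(1.172) = 0.8794.

Power ≈ 0.879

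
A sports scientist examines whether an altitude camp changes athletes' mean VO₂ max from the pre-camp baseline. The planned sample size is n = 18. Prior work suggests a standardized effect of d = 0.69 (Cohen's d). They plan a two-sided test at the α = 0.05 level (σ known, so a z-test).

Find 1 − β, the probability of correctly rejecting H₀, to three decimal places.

Noncentrality parameter: δ = d·√n = 0.69 × √18 = 2.9274
Critical value for a two-sided test at α = 0.05: z_{α/2} = 1.960.
Power = Φ(δ − 1.960) + Φ(−δ − 1.960) = Φ(0.967) + Φ(-4.887) = 0.8333 + 0.0000 = 0.8333.

Power ≈ 0.833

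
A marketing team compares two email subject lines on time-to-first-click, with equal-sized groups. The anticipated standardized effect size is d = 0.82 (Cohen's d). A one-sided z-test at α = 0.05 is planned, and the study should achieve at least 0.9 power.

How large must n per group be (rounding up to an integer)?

n = 26 per group

Set Φ(δ − 1.645) = 0.9; then δ − 1.645 = Φ⁻¹(0.9) = 1.282, giving δ = 2.926.
δ = d·√(n/2) ⇒ n = 2(δ/d)² = 2 × (2.926 / 0.82)² = 25.47.
Rounding up, n = 26 per group.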